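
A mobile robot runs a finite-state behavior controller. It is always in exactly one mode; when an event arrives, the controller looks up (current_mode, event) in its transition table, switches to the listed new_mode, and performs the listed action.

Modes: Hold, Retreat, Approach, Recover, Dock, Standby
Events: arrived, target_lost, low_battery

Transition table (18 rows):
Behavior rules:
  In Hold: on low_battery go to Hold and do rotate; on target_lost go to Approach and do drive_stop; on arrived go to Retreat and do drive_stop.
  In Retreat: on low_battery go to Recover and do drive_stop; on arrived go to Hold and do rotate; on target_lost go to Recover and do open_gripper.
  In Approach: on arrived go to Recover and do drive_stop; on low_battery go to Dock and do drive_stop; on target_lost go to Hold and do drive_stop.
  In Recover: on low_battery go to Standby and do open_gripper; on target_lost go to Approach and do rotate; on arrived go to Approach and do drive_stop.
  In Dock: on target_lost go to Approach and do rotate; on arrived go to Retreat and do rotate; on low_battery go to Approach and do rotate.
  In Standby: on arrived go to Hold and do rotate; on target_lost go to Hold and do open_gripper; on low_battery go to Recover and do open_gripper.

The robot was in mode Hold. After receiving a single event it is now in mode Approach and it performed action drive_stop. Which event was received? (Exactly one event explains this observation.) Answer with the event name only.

try arrived: (Hold, arrived) → (Retreat, drive_stop)
try target_lost: (Hold, target_lost) → (Approach, drive_stop)  ← matches
try low_battery: (Hold, low_battery) → (Hold, rotate)

target_lost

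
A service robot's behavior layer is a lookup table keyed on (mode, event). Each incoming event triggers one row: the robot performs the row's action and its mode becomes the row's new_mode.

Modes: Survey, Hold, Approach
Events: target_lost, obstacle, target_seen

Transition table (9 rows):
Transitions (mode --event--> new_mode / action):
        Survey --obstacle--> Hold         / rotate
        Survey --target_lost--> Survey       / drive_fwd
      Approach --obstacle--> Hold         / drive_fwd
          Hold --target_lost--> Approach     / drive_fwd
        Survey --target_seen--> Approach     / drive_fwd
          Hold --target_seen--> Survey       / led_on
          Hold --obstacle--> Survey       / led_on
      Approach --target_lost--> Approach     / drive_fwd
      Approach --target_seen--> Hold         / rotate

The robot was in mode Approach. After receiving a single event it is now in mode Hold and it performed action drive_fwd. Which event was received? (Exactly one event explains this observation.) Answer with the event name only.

obstacle

try target_lost: (Approach, target_lost) → (Approach, drive_fwd)
try obstacle: (Approach, obstacle) → (Hold, drive_fwd)  ← matches
try target_seen: (Approach, target_seen) → (Hold, rotate)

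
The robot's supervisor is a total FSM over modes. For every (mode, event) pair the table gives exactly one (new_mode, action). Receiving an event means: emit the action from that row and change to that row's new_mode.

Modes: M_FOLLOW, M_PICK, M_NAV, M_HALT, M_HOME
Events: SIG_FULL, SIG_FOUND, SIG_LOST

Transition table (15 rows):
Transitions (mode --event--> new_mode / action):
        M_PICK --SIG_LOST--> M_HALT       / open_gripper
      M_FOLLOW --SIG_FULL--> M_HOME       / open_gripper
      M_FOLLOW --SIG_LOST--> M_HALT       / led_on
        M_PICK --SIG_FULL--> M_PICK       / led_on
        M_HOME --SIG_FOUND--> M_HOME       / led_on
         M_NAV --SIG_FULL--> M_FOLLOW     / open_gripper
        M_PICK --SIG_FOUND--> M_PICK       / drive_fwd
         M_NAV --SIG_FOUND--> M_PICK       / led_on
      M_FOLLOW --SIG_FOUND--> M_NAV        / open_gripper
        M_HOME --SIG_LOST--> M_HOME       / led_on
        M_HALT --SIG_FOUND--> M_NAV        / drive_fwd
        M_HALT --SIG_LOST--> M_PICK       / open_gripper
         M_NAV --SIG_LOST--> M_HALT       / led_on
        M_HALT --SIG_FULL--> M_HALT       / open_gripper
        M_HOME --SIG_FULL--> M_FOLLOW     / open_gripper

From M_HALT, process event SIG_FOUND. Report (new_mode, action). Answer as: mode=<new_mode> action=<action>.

current mode = M_HALT; filter table to that mode:
  (M_HALT, SIG_FOUND) → (M_NAV, drive_fwd)  ← event matches
  (M_HALT, SIG_LOST) → (M_PICK, open_gripper)
  (M_HALT, SIG_FULL) → (M_HALT, open_gripper)
event = SIG_FOUND selects (M_NAV, drive_fwd)

mode=M_NAV action=drive_fwd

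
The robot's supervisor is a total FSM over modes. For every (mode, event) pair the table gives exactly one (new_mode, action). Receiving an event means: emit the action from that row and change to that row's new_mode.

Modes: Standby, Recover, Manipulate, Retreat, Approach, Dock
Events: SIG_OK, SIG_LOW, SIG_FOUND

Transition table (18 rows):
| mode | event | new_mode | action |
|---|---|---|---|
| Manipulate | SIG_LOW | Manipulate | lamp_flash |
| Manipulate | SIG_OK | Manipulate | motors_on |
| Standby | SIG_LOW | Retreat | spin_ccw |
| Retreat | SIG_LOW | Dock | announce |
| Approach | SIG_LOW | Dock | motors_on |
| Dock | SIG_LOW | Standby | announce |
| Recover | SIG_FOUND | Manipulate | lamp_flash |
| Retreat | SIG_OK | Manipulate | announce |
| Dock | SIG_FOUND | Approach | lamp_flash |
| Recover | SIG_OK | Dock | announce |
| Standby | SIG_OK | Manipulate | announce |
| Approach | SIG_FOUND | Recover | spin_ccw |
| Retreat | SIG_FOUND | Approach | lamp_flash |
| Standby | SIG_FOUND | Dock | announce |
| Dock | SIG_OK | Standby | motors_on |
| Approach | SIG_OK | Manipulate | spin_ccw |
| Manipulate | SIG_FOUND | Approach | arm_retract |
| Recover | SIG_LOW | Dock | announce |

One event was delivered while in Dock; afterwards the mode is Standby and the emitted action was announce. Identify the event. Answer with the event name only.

SIG_LOW

try SIG_OK: (Dock, SIG_OK) → (Standby, motors_on)
try SIG_LOW: (Dock, SIG_LOW) → (Standby, announce)  ← matches
try SIG_FOUND: (Dock, SIG_FOUND) → (Approach, lamp_flash)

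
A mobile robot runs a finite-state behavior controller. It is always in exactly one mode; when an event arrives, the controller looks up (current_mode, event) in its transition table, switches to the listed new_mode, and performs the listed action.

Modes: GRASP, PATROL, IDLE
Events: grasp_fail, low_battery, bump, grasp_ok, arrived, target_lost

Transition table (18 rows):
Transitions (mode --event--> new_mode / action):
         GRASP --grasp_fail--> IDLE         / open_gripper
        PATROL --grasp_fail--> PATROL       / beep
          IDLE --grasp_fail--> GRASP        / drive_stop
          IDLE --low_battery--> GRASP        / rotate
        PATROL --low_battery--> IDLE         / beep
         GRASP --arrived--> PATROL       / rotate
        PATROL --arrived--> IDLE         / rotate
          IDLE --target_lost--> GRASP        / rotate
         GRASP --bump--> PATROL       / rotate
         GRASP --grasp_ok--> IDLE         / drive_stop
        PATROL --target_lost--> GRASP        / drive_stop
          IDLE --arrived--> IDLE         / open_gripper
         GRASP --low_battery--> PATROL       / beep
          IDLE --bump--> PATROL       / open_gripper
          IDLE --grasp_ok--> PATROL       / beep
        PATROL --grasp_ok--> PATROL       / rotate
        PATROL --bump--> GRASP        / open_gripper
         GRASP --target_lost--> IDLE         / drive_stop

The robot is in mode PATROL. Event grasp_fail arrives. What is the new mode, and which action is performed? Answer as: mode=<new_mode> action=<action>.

current mode = PATROL; filter table to that mode:
  (PATROL, grasp_fail) → (PATROL, beep)  ← event matches
  (PATROL, low_battery) → (IDLE, beep)
  (PATROL, arrived) → (IDLE, rotate)
  (PATROL, target_lost) → (GRASP, drive_stop)
  (PATROL, grasp_ok) → (PATROL, rotate)
  (PATROL, bump) → (GRASP, open_gripper)
event = grasp_fail selects (PATROL, beep)

mode=PATROL action=beep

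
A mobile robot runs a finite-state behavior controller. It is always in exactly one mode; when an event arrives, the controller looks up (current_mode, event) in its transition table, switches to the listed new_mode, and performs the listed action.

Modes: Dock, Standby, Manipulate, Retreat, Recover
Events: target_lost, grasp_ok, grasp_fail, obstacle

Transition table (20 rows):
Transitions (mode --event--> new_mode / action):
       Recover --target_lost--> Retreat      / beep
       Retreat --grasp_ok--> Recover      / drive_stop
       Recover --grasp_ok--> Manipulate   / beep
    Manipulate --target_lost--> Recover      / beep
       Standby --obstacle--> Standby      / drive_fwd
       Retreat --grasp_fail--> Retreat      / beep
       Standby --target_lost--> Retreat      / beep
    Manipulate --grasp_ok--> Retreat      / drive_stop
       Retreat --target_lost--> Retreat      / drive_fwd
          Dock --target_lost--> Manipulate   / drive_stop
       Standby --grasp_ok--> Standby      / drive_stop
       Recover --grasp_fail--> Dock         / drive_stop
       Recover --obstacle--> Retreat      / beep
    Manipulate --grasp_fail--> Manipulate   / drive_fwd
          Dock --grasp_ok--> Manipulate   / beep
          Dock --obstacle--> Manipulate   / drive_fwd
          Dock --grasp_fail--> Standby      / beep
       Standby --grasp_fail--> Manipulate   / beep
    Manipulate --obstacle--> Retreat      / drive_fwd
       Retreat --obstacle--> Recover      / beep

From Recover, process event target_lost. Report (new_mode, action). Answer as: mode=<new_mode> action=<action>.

mode=Retreat action=beep

current mode = Recover; filter table to that mode:
  (Recover, target_lost) → (Retreat, beep)  ← event matches
  (Recover, grasp_ok) → (Manipulate, beep)
  (Recover, grasp_fail) → (Dock, drive_stop)
  (Recover, obstacle) → (Retreat, beep)
event = target_lost selects (Retreat, beep)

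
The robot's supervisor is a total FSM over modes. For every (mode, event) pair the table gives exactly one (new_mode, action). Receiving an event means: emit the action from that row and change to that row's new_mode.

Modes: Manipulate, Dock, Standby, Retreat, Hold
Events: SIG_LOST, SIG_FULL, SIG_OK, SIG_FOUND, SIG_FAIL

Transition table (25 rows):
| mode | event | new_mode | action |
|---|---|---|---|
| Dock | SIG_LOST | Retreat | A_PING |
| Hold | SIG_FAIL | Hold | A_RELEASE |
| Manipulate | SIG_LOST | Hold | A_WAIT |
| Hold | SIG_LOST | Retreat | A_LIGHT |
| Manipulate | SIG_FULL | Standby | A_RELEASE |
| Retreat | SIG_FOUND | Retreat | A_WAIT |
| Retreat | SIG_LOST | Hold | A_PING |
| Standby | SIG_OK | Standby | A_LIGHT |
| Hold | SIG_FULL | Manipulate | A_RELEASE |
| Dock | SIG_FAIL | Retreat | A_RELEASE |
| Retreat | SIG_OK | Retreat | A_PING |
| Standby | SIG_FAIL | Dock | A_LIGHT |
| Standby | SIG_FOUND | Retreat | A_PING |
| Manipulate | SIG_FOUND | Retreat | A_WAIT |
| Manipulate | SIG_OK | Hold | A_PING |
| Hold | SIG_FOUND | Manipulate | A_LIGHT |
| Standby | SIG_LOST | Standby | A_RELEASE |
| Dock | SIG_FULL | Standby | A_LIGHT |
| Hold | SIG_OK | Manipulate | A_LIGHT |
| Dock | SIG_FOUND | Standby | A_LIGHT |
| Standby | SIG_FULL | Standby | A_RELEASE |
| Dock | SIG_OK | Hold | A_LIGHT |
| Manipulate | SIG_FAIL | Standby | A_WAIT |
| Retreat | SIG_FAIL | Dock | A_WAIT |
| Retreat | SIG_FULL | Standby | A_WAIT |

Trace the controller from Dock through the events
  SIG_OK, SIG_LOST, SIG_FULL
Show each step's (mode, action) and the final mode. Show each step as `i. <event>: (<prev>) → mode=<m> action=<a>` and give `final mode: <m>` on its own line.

final mode: Standby

1. SIG_OK: (Dock) → mode=Hold action=A_LIGHT
2. SIG_LOST: (Hold) → mode=Retreat action=A_LIGHT
3. SIG_FULL: (Retreat) → mode=Standby action=A_WAIT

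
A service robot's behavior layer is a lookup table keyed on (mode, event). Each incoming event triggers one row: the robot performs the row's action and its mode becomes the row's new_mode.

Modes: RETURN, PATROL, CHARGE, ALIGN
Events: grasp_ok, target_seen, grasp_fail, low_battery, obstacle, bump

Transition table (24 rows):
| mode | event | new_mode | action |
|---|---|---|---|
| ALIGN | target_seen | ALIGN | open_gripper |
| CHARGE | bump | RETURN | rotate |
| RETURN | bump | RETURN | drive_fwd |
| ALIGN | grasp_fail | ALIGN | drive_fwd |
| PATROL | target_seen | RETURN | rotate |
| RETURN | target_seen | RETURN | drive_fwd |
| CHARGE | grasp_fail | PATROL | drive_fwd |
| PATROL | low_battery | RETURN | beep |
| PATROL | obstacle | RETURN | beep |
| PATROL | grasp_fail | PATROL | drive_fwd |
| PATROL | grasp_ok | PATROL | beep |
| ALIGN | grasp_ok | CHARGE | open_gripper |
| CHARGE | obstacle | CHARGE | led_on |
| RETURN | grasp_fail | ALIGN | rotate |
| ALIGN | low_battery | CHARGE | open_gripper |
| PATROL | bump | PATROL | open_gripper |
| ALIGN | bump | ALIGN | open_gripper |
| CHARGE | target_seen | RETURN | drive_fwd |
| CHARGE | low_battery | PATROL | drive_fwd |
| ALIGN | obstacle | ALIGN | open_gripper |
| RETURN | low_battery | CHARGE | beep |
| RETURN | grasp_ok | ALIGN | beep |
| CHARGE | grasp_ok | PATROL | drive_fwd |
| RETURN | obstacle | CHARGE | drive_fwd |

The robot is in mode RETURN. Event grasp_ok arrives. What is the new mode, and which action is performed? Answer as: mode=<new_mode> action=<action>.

current mode = RETURN; filter table to that mode:
  (RETURN, bump) → (RETURN, drive_fwd)
  (RETURN, target_seen) → (RETURN, drive_fwd)
  (RETURN, grasp_fail) → (ALIGN, rotate)
  (RETURN, low_battery) → (CHARGE, beep)
  (RETURN, grasp_ok) → (ALIGN, beep)  ← event matches
  (RETURN, obstacle) → (CHARGE, drive_fwd)
event = grasp_ok selects (ALIGN, beep)

mode=ALIGN action=beep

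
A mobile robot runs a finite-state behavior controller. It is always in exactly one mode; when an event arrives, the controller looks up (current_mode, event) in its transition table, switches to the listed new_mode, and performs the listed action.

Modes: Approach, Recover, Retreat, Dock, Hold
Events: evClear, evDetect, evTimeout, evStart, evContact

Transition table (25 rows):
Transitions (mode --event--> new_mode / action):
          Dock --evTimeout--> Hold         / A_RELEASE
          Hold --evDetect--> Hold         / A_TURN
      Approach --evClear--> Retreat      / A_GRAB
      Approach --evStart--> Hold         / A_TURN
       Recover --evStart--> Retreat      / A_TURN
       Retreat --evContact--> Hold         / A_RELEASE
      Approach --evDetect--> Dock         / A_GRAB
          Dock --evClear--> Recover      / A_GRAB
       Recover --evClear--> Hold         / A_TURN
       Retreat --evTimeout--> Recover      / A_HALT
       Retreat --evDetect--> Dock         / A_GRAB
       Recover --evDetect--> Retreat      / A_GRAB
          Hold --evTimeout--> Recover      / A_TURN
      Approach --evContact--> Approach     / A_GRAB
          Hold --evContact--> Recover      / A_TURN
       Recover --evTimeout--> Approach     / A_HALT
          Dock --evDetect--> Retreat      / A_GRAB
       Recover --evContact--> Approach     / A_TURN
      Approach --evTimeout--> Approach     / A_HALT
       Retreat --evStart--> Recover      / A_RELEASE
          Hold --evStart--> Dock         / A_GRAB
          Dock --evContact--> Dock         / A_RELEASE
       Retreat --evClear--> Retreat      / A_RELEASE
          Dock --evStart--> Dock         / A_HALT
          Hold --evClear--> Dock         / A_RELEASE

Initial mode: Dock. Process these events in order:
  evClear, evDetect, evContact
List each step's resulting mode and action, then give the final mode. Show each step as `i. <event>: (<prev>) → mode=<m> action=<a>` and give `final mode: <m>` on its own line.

final mode: Hold

1. evClear: (Dock) → mode=Recover action=A_GRAB
2. evDetect: (Recover) → mode=Retreat action=A_GRAB
3. evContact: (Retreat) → mode=Hold action=A_RELEASE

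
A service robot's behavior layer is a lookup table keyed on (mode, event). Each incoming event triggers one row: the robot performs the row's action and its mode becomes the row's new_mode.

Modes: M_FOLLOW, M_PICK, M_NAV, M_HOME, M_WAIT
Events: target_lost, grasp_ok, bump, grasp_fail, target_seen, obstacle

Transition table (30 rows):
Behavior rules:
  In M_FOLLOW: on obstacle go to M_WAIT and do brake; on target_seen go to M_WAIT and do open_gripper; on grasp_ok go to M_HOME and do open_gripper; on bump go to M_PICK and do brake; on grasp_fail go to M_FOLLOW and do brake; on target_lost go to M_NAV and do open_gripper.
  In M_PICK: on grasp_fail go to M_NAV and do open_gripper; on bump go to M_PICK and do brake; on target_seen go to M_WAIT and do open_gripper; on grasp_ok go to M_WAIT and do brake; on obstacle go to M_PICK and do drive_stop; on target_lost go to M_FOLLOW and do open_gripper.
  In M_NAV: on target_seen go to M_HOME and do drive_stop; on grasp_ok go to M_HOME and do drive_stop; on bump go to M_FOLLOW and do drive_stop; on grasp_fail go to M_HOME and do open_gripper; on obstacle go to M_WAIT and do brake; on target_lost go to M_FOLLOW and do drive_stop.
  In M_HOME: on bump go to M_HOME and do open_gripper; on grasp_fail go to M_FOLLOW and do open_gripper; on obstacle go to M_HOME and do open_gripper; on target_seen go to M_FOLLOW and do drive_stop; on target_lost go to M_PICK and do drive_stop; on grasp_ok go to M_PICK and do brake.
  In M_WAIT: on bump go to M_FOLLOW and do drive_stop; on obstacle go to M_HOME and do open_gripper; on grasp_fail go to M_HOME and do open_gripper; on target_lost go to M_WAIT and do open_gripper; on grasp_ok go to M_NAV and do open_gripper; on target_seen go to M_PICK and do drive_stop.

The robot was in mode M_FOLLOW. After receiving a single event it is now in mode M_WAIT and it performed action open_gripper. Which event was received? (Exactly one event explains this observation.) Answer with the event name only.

target_seen

try target_lost: (M_FOLLOW, target_lost) → (M_NAV, open_gripper)
try grasp_ok: (M_FOLLOW, grasp_ok) → (M_HOME, open_gripper)
try bump: (M_FOLLOW, bump) → (M_PICK, brake)
try grasp_fail: (M_FOLLOW, grasp_fail) → (M_FOLLOW, brake)
try target_seen: (M_FOLLOW, target_seen) → (M_WAIT, open_gripper)  ← matches
try obstacle: (M_FOLLOW, obstacle) → (M_WAIT, brake)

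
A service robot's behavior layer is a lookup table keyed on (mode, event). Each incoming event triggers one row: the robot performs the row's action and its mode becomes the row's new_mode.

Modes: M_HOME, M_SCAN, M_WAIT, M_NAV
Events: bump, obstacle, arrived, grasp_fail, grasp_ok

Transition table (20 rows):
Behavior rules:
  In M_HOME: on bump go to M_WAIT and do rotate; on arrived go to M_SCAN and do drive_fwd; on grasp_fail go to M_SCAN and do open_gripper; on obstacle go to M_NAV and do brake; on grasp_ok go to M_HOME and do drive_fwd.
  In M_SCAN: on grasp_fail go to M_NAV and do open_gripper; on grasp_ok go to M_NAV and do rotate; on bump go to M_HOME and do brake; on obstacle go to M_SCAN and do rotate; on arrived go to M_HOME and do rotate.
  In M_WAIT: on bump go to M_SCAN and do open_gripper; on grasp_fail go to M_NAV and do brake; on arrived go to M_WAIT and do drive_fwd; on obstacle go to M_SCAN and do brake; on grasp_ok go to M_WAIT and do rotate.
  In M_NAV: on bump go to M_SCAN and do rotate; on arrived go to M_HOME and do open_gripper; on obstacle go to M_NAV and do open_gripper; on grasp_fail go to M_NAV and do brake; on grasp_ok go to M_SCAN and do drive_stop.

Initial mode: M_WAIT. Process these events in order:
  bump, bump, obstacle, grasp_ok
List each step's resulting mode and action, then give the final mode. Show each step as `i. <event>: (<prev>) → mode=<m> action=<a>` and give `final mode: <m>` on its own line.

1. bump: (M_WAIT) → mode=M_SCAN action=open_gripper
2. bump: (M_SCAN) → mode=M_HOME action=brake
3. obstacle: (M_HOME) → mode=M_NAV action=brake
4. grasp_ok: (M_NAV) → mode=M_SCAN action=drive_stop

final mode: M_SCAN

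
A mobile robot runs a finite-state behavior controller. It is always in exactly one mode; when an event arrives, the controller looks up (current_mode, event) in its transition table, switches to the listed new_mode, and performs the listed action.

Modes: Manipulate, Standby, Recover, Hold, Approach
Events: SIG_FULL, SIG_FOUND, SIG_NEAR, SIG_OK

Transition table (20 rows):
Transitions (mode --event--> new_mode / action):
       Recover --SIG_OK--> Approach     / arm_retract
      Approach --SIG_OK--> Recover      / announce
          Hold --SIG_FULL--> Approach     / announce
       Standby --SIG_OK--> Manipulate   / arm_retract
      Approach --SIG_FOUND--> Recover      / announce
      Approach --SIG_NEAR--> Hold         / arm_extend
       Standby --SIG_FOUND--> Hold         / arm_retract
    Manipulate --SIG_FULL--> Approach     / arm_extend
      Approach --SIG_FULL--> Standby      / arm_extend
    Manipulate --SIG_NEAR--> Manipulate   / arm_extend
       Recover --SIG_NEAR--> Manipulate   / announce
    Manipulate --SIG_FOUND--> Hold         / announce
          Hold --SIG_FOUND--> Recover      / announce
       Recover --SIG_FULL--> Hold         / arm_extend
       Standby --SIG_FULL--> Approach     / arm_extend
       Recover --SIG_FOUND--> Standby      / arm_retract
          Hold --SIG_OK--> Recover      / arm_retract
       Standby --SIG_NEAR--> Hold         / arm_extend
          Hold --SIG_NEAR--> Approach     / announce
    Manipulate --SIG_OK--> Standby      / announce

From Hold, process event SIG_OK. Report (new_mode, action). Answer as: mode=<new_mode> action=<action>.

current mode = Hold; filter table to that mode:
  (Hold, SIG_FULL) → (Approach, announce)
  (Hold, SIG_FOUND) → (Recover, announce)
  (Hold, SIG_OK) → (Recover, arm_retract)  ← event matches
  (Hold, SIG_NEAR) → (Approach, announce)
event = SIG_OK selects (Recover, arm_retract)

mode=Recover action=arm_retract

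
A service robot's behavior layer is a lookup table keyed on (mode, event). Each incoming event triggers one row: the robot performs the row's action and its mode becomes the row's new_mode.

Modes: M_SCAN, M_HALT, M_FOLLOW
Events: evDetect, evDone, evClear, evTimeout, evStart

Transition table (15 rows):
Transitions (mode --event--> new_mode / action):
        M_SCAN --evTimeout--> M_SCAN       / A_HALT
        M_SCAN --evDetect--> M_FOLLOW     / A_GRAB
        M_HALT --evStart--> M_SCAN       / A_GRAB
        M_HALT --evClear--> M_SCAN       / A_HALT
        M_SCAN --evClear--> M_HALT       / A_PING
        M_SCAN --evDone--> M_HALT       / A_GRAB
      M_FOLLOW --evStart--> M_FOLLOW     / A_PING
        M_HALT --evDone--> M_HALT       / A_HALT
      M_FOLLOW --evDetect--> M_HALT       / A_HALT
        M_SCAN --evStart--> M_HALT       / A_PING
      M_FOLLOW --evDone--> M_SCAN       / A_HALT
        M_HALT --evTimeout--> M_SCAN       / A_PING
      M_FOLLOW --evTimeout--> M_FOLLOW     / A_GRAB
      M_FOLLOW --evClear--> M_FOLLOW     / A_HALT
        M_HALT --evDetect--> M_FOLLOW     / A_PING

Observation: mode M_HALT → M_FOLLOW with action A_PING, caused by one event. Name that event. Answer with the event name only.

evDetect

try evDetect: (M_HALT, evDetect) → (M_FOLLOW, A_PING)  ← matches
try evDone: (M_HALT, evDone) → (M_HALT, A_HALT)
try evClear: (M_HALT, evClear) → (M_SCAN, A_HALT)
try evTimeout: (M_HALT, evTimeout) → (M_SCAN, A_PING)
try evStart: (M_HALT, evStart) → (M_SCAN, A_GRAB)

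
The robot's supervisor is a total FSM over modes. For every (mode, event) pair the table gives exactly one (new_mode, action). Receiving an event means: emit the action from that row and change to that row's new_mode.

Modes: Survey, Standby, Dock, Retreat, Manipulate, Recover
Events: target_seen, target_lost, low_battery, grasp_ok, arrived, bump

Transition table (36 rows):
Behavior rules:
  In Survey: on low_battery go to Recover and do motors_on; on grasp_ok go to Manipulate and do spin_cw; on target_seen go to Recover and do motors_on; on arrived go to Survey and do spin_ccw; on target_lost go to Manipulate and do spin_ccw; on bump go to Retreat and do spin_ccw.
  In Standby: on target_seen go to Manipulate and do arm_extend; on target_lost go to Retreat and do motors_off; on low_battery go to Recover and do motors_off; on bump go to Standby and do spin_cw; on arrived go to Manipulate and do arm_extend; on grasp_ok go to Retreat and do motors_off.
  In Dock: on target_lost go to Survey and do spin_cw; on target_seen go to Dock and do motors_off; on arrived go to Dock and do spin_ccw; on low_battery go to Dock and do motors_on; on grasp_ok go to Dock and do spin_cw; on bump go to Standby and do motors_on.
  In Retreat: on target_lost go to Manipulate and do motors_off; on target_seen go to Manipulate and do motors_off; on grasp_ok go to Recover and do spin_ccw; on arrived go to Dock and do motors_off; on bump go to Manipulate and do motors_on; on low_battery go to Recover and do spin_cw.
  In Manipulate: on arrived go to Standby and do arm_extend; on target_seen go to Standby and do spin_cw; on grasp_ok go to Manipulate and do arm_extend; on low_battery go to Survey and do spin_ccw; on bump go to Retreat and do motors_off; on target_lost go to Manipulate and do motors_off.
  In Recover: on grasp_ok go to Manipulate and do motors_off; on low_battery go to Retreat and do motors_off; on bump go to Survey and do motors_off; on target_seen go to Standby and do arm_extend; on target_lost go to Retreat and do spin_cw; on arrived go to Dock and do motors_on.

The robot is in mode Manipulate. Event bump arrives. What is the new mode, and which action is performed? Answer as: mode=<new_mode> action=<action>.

current mode = Manipulate; filter table to that mode:
  (Manipulate, arrived) → (Standby, arm_extend)
  (Manipulate, target_seen) → (Standby, spin_cw)
  (Manipulate, grasp_ok) → (Manipulate, arm_extend)
  (Manipulate, low_battery) → (Survey, spin_ccw)
  (Manipulate, bump) → (Retreat, motors_off)  ← event matches
  (Manipulate, target_lost) → (Manipulate, motors_off)
event = bump selects (Retreat, motors_off)

mode=Retreat action=motors_off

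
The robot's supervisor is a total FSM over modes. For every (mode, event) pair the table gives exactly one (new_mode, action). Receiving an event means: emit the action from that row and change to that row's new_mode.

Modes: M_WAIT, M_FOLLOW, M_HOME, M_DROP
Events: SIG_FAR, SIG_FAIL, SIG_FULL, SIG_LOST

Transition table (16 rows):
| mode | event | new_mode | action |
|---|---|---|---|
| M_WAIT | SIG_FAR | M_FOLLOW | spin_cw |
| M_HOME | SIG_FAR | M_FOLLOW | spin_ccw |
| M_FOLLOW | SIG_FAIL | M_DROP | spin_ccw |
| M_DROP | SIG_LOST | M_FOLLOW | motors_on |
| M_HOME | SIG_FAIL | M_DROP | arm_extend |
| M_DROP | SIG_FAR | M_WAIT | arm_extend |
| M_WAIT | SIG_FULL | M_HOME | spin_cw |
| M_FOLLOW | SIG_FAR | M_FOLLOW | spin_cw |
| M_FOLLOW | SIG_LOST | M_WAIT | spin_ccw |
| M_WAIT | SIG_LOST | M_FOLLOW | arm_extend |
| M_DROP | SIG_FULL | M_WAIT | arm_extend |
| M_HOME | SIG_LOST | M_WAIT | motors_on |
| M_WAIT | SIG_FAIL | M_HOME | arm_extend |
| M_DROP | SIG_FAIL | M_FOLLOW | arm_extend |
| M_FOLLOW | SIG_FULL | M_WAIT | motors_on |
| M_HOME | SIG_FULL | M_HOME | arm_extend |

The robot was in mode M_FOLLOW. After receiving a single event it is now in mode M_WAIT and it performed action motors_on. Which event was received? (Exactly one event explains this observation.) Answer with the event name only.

try SIG_FAR: (M_FOLLOW, SIG_FAR) → (M_FOLLOW, spin_cw)
try SIG_FAIL: (M_FOLLOW, SIG_FAIL) → (M_DROP, spin_ccw)
try SIG_FULL: (M_FOLLOW, SIG_FULL) → (M_WAIT, motors_on)  ← matches
try SIG_LOST: (M_FOLLOW, SIG_LOST) → (M_WAIT, spin_ccw)

SIG_FULL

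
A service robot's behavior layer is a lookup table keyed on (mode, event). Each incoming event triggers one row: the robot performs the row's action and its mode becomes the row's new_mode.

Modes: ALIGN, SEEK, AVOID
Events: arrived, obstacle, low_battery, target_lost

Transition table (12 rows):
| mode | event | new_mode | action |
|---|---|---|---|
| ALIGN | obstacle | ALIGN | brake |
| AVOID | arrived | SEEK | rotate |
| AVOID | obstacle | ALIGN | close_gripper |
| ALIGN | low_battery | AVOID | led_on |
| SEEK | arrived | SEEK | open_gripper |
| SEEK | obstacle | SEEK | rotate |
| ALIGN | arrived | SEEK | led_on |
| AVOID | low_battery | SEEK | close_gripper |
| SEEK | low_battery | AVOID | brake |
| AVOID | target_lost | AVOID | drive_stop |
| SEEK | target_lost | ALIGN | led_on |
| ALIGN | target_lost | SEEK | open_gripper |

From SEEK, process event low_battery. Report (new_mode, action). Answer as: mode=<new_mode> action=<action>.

current mode = SEEK; filter table to that mode:
  (SEEK, arrived) → (SEEK, open_gripper)
  (SEEK, obstacle) → (SEEK, rotate)
  (SEEK, low_battery) → (AVOID, brake)  ← event matches
  (SEEK, target_lost) → (ALIGN, led_on)
event = low_battery selects (AVOID, brake)

mode=AVOID action=brake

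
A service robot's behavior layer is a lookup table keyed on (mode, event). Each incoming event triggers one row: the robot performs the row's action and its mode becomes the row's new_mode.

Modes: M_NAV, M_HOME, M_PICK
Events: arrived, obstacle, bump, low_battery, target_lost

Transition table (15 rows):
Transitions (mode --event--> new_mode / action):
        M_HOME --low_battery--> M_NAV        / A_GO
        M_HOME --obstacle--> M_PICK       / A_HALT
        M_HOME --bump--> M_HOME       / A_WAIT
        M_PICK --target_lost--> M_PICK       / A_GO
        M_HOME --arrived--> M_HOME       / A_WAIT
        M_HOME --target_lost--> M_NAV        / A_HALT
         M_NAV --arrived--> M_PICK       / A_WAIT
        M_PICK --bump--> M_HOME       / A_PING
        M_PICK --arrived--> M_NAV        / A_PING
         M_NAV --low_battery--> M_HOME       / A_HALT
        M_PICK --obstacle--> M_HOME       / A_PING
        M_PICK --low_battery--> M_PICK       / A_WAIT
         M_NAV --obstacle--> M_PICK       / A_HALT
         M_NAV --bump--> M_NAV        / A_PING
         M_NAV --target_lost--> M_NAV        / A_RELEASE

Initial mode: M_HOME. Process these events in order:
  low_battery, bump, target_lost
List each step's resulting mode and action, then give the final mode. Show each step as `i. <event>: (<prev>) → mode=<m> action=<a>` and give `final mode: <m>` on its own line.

final mode: M_NAV

1. low_battery: (M_HOME) → mode=M_NAV action=A_GO
2. bump: (M_NAV) → mode=M_NAV action=A_PING
3. target_lost: (M_NAV) → mode=M_NAV action=A_RELEASE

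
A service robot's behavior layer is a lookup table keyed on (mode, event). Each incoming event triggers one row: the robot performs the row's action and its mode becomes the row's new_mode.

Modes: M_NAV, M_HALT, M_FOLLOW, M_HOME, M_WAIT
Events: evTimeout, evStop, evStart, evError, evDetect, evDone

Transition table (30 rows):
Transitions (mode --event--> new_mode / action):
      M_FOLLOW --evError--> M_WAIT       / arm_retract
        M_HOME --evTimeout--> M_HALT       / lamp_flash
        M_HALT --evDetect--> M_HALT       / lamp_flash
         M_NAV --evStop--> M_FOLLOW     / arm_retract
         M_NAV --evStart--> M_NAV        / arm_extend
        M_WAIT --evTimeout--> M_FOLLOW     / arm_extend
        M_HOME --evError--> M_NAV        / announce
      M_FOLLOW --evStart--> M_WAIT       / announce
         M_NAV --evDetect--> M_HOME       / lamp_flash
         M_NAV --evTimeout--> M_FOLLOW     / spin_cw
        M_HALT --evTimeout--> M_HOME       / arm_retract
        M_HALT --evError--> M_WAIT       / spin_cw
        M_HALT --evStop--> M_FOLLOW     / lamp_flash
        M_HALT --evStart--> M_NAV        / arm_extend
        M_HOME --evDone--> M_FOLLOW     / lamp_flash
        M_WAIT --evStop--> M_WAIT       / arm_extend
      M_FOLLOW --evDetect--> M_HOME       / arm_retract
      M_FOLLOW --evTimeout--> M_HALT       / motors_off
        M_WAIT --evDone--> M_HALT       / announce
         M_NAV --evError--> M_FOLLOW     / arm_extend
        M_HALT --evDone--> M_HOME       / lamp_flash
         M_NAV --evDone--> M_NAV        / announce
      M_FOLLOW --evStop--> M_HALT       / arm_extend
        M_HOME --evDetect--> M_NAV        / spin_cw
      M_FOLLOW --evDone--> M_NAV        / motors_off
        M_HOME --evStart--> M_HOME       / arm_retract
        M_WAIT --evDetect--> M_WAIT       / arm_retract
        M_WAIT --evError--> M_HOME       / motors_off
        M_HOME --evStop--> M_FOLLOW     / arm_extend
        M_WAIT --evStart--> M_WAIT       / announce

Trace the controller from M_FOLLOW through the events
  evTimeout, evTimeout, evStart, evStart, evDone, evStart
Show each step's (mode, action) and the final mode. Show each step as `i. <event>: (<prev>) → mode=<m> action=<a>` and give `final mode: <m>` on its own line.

1. evTimeout: (M_FOLLOW) → mode=M_HALT action=motors_off
2. evTimeout: (M_HALT) → mode=M_HOME action=arm_retract
3. evStart: (M_HOME) → mode=M_HOME action=arm_retract
4. evStart: (M_HOME) → mode=M_HOME action=arm_retract
5. evDone: (M_HOME) → mode=M_FOLLOW action=lamp_flash
6. evStart: (M_FOLLOW) → mode=M_WAIT action=announce

final mode: M_WAIT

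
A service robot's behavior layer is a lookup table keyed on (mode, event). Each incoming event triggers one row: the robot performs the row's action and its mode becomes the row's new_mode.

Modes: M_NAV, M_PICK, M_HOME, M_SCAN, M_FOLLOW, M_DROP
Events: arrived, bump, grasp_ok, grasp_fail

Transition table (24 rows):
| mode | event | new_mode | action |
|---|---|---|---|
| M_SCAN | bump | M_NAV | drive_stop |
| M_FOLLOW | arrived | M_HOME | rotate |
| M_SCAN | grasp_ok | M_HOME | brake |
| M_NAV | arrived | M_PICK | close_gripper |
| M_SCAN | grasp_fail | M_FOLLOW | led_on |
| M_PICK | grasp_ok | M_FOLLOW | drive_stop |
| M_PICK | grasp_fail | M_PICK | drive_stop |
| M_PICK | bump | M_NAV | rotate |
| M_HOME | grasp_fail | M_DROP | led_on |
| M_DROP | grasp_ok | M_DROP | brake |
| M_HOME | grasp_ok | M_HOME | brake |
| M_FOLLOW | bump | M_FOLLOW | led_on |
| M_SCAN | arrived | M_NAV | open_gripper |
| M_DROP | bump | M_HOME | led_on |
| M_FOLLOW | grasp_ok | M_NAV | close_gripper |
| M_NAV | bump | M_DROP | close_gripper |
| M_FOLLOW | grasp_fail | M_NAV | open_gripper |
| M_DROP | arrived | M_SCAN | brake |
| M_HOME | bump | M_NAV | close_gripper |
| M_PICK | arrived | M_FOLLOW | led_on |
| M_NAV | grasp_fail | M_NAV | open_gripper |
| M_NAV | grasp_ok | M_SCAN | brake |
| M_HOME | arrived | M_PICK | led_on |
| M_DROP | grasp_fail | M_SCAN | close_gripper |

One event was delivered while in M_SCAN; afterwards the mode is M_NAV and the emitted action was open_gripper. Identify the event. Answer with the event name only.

arrived

try arrived: (M_SCAN, arrived) → (M_NAV, open_gripper)  ← matches
try bump: (M_SCAN, bump) → (M_NAV, drive_stop)
try grasp_ok: (M_SCAN, grasp_ok) → (M_HOME, brake)
try grasp_fail: (M_SCAN, grasp_fail) → (M_FOLLOW, led_on)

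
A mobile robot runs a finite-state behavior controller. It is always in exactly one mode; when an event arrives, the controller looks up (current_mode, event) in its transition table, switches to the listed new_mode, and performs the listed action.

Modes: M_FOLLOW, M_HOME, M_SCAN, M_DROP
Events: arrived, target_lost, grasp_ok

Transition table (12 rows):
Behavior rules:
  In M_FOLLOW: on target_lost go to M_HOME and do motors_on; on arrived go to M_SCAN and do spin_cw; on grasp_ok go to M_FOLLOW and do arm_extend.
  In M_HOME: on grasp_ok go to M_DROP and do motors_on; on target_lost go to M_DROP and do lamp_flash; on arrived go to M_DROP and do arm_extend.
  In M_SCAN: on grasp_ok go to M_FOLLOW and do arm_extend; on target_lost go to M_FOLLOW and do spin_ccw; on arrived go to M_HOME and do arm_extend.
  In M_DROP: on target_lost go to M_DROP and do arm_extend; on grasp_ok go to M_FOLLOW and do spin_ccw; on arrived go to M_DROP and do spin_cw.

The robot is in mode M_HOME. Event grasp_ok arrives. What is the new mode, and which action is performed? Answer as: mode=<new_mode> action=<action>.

mode=M_DROP action=motors_on

current mode = M_HOME; filter table to that mode:
  (M_HOME, grasp_ok) → (M_DROP, motors_on)  ← event matches
  (M_HOME, target_lost) → (M_DROP, lamp_flash)
  (M_HOME, arrived) → (M_DROP, arm_extend)
event = grasp_ok selects (M_DROP, motors_on)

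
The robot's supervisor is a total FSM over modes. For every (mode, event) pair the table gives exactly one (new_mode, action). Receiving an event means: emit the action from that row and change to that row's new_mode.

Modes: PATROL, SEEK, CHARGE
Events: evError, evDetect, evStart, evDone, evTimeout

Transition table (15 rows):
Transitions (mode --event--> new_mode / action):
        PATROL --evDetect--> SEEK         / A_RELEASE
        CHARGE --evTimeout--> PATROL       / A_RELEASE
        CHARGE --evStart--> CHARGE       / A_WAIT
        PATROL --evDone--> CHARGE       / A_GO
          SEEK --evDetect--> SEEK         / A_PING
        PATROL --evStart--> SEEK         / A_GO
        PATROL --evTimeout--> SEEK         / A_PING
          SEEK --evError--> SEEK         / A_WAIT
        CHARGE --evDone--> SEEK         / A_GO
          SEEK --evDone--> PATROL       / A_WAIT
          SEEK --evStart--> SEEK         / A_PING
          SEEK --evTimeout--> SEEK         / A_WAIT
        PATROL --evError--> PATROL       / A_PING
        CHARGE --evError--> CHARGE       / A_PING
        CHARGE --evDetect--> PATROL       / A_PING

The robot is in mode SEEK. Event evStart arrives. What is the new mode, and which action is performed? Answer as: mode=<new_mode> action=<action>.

current mode = SEEK; filter table to that mode:
  (SEEK, evDetect) → (SEEK, A_PING)
  (SEEK, evError) → (SEEK, A_WAIT)
  (SEEK, evDone) → (PATROL, A_WAIT)
  (SEEK, evStart) → (SEEK, A_PING)  ← event matches
  (SEEK, evTimeout) → (SEEK, A_WAIT)
event = evStart selects (SEEK, A_PING)

mode=SEEK action=A_PING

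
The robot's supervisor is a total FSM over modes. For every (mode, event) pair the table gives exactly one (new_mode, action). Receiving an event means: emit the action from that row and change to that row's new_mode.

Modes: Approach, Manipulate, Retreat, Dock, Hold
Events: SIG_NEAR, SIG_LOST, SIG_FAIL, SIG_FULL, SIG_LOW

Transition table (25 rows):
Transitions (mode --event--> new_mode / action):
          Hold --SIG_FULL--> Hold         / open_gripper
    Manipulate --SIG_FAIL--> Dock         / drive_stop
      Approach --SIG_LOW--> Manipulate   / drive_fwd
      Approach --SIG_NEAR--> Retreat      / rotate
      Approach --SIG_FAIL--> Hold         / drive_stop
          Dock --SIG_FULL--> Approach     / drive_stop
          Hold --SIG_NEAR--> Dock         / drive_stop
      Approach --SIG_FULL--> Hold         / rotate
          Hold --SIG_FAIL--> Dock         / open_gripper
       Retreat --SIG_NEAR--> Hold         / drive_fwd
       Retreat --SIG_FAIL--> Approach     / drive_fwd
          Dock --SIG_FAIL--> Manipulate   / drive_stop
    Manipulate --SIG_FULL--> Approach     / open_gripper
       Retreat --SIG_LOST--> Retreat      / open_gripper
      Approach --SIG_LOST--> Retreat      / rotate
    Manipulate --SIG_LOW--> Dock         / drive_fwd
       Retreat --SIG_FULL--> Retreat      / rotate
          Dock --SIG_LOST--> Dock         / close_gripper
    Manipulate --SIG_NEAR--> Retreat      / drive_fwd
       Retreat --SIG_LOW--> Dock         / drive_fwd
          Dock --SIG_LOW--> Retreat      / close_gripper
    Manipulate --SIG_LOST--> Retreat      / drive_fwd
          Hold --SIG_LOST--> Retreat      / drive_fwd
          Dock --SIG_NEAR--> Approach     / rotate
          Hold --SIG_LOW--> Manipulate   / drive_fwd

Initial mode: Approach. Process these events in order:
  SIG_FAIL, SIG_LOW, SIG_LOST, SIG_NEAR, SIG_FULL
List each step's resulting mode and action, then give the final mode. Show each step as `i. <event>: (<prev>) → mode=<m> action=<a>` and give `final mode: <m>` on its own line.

1. SIG_FAIL: (Approach) → mode=Hold action=drive_stop
2. SIG_LOW: (Hold) → mode=Manipulate action=drive_fwd
3. SIG_LOST: (Manipulate) → mode=Retreat action=drive_fwd
4. SIG_NEAR: (Retreat) → mode=Hold action=drive_fwd
5. SIG_FULL: (Hold) → mode=Hold action=open_gripper

final mode: Hold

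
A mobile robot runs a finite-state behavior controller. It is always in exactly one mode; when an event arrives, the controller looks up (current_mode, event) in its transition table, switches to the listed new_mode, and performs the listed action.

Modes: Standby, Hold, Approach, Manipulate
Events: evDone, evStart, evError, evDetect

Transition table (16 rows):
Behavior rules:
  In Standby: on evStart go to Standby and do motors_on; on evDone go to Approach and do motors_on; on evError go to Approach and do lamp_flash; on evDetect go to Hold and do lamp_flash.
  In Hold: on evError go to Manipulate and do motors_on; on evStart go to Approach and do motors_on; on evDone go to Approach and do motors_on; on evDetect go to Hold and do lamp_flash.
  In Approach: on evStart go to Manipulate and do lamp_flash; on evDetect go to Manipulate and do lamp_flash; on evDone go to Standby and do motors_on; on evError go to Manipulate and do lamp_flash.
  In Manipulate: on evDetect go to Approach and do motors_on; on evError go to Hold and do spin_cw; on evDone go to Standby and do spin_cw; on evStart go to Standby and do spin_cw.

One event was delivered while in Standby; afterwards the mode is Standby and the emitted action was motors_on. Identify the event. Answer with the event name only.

evStart

try evDone: (Standby, evDone) → (Approach, motors_on)
try evStart: (Standby, evStart) → (Standby, motors_on)  ← matches
try evError: (Standby, evError) → (Approach, lamp_flash)
try evDetect: (Standby, evDetect) → (Hold, lamp_flash)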